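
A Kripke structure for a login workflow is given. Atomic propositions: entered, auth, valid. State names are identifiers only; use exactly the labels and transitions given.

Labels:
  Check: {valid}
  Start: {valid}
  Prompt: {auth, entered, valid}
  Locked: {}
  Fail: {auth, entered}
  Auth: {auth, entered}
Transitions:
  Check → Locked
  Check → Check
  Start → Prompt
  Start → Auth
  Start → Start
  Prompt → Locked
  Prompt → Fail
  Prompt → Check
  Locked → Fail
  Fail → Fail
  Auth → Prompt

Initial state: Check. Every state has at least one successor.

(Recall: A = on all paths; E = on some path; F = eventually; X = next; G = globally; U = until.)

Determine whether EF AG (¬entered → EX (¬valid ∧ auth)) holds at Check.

Holds

States satisfying AG (¬entered → EX (¬valid ∧ auth)): {Locked, Fail}.
States satisfying EF AG (¬entered → EX (¬valid ∧ auth)): {Check, Start, Prompt, Locked, Fail, Auth}.
Some path from Check reaches a state where AG (¬entered → EX (¬valid ∧ auth)) holds.
Check ∈ Sat(EF AG (¬entered → EX (¬valid ∧ auth))).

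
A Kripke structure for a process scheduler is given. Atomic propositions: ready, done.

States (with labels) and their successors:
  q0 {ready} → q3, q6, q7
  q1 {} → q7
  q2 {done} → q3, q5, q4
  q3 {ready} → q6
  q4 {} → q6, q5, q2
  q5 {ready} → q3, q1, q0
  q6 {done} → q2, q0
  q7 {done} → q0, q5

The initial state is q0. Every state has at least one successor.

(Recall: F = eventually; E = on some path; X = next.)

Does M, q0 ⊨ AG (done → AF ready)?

No

States satisfying done → AF ready: {q0, q1, q3, q4, q5, q7}.
States satisfying AG (done → AF ready): ∅.
q2 is reachable from q0 and violates done → AF ready, so AG fails at q0.
q0 ∉ Sat(AG (done → AF ready)).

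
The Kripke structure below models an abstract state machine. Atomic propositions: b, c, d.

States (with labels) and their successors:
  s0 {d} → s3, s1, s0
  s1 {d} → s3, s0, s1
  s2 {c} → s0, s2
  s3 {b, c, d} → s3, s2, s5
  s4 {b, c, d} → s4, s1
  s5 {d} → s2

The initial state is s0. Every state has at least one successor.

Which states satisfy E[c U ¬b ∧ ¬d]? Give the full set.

States satisfying c: {s2, s3, s4}.
States satisfying ¬b ∧ ¬d: {s2}.
States satisfying E[c U ¬b ∧ ¬d]: {s2, s3}.

{s2, s3}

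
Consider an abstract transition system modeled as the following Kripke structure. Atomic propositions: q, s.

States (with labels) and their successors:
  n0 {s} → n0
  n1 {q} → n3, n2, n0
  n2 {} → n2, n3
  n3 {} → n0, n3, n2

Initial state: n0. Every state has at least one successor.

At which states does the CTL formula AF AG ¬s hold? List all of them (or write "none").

States satisfying AG ¬s: ∅.
States satisfying AF AG ¬s: ∅.

none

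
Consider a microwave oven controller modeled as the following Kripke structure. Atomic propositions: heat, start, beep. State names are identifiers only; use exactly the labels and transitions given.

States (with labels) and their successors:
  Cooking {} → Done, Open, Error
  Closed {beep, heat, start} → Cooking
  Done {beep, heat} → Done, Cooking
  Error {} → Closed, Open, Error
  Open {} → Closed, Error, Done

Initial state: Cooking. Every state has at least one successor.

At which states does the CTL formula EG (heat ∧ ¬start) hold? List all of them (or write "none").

States satisfying heat ∧ ¬start: {Done}.
States satisfying EG (heat ∧ ¬start): {Done}.

{Done}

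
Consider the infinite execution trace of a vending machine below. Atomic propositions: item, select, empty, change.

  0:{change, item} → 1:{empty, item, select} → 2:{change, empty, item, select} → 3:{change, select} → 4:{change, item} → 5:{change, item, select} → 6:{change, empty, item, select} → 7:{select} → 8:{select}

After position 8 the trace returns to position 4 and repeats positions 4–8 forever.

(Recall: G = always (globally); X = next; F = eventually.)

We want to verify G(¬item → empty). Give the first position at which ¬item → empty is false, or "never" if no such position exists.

3

Check ¬item → empty at each position in order: 0 ✓, 1 ✓, 2 ✓.
At position 3 the labels are {change, select}, so ¬item → empty is false there. This is the first violation.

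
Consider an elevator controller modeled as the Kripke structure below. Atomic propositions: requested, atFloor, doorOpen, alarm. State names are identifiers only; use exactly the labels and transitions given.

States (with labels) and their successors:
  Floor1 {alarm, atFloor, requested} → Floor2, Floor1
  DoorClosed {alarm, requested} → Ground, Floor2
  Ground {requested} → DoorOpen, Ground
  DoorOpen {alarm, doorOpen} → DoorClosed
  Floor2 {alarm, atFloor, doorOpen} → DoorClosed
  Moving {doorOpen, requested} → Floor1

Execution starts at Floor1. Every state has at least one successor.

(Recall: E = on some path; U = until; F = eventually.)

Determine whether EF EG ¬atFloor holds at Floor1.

States satisfying EG ¬atFloor: {DoorClosed, Ground, DoorOpen}.
States satisfying EF EG ¬atFloor: {Floor1, DoorClosed, Ground, DoorOpen, Floor2, Moving}.
Some path from Floor1 reaches a state where EG ¬atFloor holds.
Floor1 ∈ Sat(EF EG ¬atFloor).

Satisfied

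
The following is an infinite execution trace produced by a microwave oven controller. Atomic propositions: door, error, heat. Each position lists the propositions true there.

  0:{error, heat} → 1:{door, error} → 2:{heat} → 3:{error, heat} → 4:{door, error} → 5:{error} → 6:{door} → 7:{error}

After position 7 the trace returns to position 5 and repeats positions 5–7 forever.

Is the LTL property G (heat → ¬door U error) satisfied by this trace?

heat → ¬door U error holds at every position 0..7, and those are all positions ever visited, so G (heat → ¬door U error) holds.
Positions where heat holds: 0, 2, 3.
Check ¬door U error at each: 0→ok, 2→ok, 3→ok.

Yes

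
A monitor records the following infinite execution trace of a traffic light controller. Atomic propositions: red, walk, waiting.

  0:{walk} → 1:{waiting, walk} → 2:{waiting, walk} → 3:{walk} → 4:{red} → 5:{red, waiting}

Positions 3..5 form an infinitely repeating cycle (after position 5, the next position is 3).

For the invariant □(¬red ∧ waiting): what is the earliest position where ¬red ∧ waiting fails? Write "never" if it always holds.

At position 0 the labels are {walk}, so ¬red ∧ waiting is false there. This is the first violation.

0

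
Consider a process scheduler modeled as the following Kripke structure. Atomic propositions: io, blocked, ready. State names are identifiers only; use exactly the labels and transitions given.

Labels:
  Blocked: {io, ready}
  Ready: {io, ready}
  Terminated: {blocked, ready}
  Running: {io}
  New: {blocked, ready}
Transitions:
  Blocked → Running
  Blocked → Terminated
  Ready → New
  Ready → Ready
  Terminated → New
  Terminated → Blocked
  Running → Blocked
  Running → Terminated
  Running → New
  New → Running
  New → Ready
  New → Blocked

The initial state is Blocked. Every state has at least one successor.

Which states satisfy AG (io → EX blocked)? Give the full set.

States satisfying io → EX blocked: {Blocked, Ready, Terminated, Running, New}.
States satisfying AG (io → EX blocked): {Blocked, Ready, Terminated, Running, New}.

{Blocked, Ready, Terminated, Running, New}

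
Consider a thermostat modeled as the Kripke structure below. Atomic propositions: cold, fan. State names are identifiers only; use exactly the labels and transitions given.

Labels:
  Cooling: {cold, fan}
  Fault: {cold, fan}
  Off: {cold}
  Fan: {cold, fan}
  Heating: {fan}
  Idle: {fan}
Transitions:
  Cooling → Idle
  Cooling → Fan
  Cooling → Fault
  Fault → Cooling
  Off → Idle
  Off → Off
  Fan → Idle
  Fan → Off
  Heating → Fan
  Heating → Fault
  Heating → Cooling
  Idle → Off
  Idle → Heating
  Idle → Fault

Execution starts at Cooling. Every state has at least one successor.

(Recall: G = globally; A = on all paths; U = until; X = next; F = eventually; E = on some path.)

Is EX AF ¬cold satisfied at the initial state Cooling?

Satisfied

States satisfying AF ¬cold: {Heating, Idle}.
States satisfying EX AF ¬cold: {Cooling, Off, Fan, Idle}.
Cooling ∈ Sat(EX AF ¬cold).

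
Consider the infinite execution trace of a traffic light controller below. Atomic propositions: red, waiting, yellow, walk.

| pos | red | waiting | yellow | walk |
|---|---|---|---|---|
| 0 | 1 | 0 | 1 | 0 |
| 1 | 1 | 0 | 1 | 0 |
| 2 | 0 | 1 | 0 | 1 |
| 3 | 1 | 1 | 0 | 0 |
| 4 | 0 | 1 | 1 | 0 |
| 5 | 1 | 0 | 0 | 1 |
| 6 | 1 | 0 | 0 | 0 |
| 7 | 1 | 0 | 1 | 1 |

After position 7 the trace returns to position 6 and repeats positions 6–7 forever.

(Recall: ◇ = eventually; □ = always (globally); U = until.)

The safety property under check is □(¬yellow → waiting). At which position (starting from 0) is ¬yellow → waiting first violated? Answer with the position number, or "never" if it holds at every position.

5

Check ¬yellow → waiting at each position in order: 0 ✓, 1 ✓, 2 ✓, 3 ✓, 4 ✓.
At position 5 the labels are {red, walk}, so ¬yellow → waiting is false there. This is the first violation.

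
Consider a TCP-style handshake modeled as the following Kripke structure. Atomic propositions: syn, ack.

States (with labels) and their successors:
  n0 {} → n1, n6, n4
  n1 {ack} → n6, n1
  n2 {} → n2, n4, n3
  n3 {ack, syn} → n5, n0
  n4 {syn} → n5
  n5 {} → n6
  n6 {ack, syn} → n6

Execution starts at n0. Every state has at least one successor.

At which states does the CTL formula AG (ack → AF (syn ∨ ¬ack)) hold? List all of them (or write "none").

States satisfying ack → AF (syn ∨ ¬ack): {n0, n2, n3, n4, n5, n6}.
States satisfying AG (ack → AF (syn ∨ ¬ack)): {n4, n5, n6}.

{n4, n5, n6}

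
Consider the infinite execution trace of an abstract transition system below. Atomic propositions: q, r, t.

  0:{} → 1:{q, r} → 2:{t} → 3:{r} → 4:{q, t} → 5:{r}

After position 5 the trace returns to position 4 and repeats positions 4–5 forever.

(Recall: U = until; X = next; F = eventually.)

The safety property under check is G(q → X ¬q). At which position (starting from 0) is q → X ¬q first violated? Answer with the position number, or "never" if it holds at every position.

never

q → X ¬q holds at every position 0..5, and those are all the positions the trace ever visits, so the invariant G(q → X ¬q) is never violated.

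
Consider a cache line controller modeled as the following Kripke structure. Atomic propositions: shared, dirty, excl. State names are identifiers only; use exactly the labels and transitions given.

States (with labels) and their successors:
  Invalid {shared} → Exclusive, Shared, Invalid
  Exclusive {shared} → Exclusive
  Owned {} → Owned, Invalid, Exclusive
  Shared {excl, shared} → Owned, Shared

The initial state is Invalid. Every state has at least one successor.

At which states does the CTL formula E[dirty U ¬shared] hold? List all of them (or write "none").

{Owned}

States satisfying dirty: ∅.
States satisfying ¬shared: {Owned}.
States satisfying E[dirty U ¬shared]: {Owned}.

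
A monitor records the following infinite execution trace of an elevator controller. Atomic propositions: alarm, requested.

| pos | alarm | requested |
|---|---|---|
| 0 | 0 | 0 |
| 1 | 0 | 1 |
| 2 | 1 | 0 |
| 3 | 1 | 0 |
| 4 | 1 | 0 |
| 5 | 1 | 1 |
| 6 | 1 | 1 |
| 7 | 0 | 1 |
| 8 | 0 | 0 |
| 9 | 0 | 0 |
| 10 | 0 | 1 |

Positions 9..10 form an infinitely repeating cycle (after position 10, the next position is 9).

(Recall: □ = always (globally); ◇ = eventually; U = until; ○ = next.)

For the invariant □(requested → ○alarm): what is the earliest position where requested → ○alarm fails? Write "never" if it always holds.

Check requested → ○alarm at each position in order: 0 ✓, 1 ✓, 2 ✓, 3 ✓, 4 ✓, 5 ✓.
At position 6 the labels are {alarm, requested} and the next position 7 has {requested}, so requested → ○alarm is false there. This is the first violation.

6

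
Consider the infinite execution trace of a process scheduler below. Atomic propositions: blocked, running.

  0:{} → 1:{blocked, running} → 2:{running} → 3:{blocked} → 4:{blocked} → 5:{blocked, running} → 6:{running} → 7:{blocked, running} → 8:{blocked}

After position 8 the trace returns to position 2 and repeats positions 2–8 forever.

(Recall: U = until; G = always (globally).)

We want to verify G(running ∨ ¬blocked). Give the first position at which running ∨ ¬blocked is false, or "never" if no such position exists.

Check running ∨ ¬blocked at each position in order: 0 ✓, 1 ✓, 2 ✓.
At position 3 the labels are {blocked}, so running ∨ ¬blocked is false there. This is the first violation.

3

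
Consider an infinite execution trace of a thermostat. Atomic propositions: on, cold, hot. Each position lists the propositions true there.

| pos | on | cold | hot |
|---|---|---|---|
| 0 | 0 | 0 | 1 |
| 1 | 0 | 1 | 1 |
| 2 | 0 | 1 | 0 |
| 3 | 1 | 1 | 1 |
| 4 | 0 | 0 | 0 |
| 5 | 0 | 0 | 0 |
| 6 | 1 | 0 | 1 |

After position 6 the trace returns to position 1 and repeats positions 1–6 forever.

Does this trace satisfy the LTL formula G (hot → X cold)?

hot → X cold must hold at every position from 0 onward. It fails at position 3, so G (hot → X cold) is false.
Positions where hot holds: 0, 1, 3, 6.
Check X cold at each: 0→ok, 1→ok, 3→fails, 6→ok.

No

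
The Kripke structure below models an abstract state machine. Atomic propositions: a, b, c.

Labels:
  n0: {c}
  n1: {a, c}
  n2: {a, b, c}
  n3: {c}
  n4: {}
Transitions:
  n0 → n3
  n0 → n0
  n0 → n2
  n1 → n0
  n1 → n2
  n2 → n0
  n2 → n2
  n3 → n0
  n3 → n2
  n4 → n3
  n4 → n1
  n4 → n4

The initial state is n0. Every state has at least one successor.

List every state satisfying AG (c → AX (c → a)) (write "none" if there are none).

none

States satisfying c → AX (c → a): {n4}.
States satisfying AG (c → AX (c → a)): ∅.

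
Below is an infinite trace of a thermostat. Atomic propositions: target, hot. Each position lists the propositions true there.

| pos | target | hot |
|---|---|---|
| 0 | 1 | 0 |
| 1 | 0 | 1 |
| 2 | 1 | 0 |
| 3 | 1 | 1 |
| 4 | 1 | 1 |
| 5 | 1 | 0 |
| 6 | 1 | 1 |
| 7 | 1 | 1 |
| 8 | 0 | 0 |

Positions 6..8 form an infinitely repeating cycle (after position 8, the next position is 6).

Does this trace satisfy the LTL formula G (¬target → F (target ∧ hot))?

Satisfied

¬target → F (target ∧ hot) holds at every position 0..8, and those are all positions ever visited, so G (¬target → F (target ∧ hot)) holds.
Positions where ¬target holds: 1, 8.
Check F (target ∧ hot) at each: 1→ok, 8→ok.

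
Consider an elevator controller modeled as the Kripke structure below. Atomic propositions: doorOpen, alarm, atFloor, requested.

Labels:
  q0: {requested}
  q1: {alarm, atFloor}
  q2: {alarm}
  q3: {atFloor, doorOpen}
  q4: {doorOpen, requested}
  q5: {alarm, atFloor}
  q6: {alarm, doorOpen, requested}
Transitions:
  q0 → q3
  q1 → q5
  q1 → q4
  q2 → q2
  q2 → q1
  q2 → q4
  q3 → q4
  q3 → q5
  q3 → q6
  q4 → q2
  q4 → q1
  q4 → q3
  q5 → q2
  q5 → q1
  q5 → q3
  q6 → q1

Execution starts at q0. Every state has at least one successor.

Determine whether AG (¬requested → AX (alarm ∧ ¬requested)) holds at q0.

States satisfying ¬requested → AX (alarm ∧ ¬requested): {q0, q4, q6}.
States satisfying AG (¬requested → AX (alarm ∧ ¬requested)): ∅.
q1 is reachable from q0 and violates ¬requested → AX (alarm ∧ ¬requested), so AG fails at q0.
q0 ∉ Sat(AG (¬requested → AX (alarm ∧ ¬requested))).

Does not hold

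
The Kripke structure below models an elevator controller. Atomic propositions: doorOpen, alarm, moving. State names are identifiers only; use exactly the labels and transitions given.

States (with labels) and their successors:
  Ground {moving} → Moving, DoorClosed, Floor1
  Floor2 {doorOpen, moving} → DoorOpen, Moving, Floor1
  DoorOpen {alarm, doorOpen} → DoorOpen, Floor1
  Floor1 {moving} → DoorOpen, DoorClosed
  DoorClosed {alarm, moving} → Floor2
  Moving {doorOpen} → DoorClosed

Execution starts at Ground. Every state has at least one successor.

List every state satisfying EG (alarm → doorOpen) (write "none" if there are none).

{Ground, Floor2, DoorOpen, Floor1}

States satisfying alarm → doorOpen: {Ground, Floor2, DoorOpen, Floor1, Moving}.
States satisfying EG (alarm → doorOpen): {Ground, Floor2, DoorOpen, Floor1}.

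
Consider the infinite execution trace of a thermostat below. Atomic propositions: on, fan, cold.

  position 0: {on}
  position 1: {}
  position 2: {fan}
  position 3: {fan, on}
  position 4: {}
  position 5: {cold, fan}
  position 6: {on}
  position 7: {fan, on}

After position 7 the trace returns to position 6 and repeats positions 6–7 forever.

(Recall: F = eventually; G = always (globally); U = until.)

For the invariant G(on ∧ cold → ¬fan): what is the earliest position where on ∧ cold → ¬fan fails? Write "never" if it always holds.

on ∧ cold → ¬fan holds at every position 0..7, and those are all the positions the trace ever visits, so the invariant G(on ∧ cold → ¬fan) is never violated.

never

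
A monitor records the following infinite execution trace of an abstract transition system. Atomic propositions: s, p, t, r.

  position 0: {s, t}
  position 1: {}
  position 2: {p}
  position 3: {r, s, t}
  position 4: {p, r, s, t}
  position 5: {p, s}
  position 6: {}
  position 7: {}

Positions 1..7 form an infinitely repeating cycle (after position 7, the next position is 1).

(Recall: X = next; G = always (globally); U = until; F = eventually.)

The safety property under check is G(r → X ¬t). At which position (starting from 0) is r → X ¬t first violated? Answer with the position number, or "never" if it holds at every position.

Check r → X ¬t at each position in order: 0 ✓, 1 ✓, 2 ✓.
At position 3 the labels are {r, s, t} and the next position 4 has {p, r, s, t}, so r → X ¬t is false there. This is the first violation.

3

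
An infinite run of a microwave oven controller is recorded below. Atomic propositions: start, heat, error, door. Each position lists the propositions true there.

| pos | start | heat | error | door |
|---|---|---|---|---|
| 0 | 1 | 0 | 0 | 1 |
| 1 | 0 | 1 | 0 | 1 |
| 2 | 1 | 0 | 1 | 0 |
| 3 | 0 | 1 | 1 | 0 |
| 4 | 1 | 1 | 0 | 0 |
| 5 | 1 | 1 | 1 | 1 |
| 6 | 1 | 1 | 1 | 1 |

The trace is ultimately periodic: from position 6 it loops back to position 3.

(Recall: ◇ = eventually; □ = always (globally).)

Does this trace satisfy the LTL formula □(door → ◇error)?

Holds

door → ◇error holds at every position 0..6, and those are all positions ever visited, so □(door → ◇error) holds.
Positions where door holds: 0, 1, 5, 6.
Check ◇error at each: 0→ok, 1→ok, 5→ok, 6→ok.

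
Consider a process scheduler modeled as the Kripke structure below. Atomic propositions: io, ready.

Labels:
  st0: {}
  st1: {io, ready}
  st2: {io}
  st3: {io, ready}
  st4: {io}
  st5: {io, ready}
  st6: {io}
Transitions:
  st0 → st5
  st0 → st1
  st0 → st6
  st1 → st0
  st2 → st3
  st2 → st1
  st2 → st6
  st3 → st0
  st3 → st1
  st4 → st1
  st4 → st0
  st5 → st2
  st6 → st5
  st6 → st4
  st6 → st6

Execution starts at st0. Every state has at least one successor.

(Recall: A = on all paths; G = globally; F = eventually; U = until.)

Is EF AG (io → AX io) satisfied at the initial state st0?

No

States satisfying AG (io → AX io): ∅.
States satisfying EF AG (io → AX io): ∅.
No suitable path/successor from st0 witnesses the formula.
st0 ∉ Sat(EF AG (io → AX io)).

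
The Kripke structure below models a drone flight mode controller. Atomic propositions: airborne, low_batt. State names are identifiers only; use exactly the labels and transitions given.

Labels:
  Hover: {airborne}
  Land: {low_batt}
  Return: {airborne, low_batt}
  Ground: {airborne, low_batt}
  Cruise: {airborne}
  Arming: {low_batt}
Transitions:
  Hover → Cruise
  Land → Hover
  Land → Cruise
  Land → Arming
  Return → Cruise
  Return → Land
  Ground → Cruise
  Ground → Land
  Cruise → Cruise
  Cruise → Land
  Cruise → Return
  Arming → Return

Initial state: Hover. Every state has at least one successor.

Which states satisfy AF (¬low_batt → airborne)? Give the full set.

States satisfying ¬low_batt → airborne: {Hover, Land, Return, Ground, Cruise, Arming}.
States satisfying AF (¬low_batt → airborne): {Hover, Land, Return, Ground, Cruise, Arming}.

{Hover, Land, Return, Ground, Cruise, Arming}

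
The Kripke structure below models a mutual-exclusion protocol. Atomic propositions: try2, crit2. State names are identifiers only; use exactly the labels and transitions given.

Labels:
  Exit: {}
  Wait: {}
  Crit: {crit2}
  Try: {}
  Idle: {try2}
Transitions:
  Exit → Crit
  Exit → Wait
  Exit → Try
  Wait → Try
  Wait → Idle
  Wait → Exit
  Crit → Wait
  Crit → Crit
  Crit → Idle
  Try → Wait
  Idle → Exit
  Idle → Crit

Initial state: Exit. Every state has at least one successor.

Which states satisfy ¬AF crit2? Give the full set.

{Exit, Wait, Try, Idle}

States satisfying crit2: {Crit}.
States satisfying AF crit2: {Crit}.
States satisfying ¬AF crit2: {Exit, Wait, Try, Idle}.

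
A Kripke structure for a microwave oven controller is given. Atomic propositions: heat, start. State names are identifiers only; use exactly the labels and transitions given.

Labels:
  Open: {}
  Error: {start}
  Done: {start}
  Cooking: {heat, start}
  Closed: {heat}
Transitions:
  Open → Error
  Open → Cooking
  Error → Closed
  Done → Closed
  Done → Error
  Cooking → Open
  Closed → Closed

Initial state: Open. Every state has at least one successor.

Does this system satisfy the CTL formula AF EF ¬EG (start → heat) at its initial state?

States satisfying EF ¬EG (start → heat): {Open, Error, Done, Cooking}.
States satisfying AF EF ¬EG (start → heat): {Open, Error, Done, Cooking}.
Open ∈ Sat(AF EF ¬EG (start → heat)).

Holds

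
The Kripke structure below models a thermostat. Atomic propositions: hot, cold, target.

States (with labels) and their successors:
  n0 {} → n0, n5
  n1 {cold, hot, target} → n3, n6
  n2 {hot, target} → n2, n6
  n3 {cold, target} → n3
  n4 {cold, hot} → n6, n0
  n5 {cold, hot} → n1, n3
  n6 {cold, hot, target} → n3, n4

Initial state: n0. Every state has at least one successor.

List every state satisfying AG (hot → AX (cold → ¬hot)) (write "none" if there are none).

States satisfying hot → AX (cold → ¬hot): {n0, n3}.
States satisfying AG (hot → AX (cold → ¬hot)): {n3}.

{n3}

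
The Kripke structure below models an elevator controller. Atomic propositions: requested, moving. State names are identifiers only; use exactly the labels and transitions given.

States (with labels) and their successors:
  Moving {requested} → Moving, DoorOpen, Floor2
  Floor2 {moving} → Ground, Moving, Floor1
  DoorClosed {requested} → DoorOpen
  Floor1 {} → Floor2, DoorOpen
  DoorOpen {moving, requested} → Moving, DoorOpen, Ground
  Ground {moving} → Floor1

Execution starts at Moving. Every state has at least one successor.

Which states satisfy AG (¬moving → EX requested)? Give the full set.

States satisfying ¬moving → EX requested: {Moving, Floor2, DoorClosed, Floor1, DoorOpen, Ground}.
States satisfying AG (¬moving → EX requested): {Moving, Floor2, DoorClosed, Floor1, DoorOpen, Ground}.

{Moving, Floor2, DoorClosed, Floor1, DoorOpen, Ground}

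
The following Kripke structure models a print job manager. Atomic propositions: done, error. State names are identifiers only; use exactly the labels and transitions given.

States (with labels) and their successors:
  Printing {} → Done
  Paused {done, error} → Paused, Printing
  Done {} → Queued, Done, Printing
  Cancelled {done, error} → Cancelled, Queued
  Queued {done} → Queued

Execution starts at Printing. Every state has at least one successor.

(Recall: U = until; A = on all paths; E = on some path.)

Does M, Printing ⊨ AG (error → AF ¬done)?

Holds

States satisfying error → AF ¬done: {Printing, Done, Queued}.
States satisfying AG (error → AF ¬done): {Printing, Done, Queued}.
Every state reachable from Printing satisfies error → AF ¬done.
Printing ∈ Sat(AG (error → AF ¬done)).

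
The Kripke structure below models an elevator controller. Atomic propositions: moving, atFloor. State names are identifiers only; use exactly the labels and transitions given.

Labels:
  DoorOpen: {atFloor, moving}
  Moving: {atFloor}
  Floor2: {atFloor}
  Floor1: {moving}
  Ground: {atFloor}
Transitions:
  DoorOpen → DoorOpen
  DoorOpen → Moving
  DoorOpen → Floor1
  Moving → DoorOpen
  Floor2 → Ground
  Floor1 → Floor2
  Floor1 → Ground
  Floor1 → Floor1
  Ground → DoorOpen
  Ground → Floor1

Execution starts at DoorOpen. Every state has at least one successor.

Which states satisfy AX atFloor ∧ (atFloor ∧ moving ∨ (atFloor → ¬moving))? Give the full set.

States satisfying atFloor: {DoorOpen, Moving, Floor2, Ground}.
States satisfying AX atFloor: {Moving, Floor2}.
States satisfying atFloor ∧ moving: {DoorOpen}.
States satisfying ¬moving: {Moving, Floor2, Ground}.
States satisfying atFloor → ¬moving: {Moving, Floor2, Floor1, Ground}.
States satisfying atFloor ∧ moving ∨ (atFloor → ¬moving): {DoorOpen, Moving, Floor2, Floor1, Ground}.
States satisfying AX atFloor ∧ (atFloor ∧ moving ∨ (atFloor → ¬moving)): {Moving, Floor2}.

{Moving, Floor2}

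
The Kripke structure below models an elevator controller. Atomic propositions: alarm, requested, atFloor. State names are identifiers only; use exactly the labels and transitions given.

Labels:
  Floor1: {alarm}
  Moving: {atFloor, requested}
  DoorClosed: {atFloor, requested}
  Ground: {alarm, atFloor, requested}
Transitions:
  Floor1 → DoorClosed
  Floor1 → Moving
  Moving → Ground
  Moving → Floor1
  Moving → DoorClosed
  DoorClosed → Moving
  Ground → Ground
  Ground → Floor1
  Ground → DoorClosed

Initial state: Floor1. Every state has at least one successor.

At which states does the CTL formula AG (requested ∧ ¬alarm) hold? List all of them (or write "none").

States satisfying requested ∧ ¬alarm: {Moving, DoorClosed}.
States satisfying AG (requested ∧ ¬alarm): ∅.

none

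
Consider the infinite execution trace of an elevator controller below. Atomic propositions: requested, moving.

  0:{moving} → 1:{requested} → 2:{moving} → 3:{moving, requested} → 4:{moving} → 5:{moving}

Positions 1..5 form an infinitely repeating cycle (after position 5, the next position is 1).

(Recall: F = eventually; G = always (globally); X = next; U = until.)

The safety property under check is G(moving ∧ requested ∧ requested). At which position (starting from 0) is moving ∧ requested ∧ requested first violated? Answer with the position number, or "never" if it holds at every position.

0

At position 0 the labels are {moving}, so moving ∧ requested ∧ requested is false there. This is the first violation.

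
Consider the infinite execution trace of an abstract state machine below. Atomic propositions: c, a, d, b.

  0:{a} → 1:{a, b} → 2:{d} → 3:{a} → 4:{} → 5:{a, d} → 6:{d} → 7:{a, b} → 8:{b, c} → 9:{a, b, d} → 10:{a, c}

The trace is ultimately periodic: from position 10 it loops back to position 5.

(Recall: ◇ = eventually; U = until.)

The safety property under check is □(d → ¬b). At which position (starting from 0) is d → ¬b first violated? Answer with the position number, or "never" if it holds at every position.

Check d → ¬b at each position in order: 0 ✓, 1 ✓, 2 ✓, 3 ✓, 4 ✓, 5 ✓, 6 ✓, 7 ✓, 8 ✓.
At position 9 the labels are {a, b, d}, so d → ¬b is false there. This is the first violation.

9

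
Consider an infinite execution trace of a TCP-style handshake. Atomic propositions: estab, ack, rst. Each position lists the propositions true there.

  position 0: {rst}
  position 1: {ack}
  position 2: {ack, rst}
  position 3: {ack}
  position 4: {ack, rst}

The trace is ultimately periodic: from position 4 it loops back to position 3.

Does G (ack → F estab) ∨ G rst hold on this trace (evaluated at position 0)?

No

ack → F estab must hold at every position from 0 onward. It fails at position 1, so G (ack → F estab) is false.
Positions where ack holds: 1, 2, 3, 4.
Check F estab at each: 1→fails, 2→fails, 3→fails, 4→fails.
rst must hold at every position from 0 onward. It fails at position 1, so G rst is false.
At position 0: G (ack → F estab) is false; G rst is false; so G (ack → F estab) ∨ G rst is false.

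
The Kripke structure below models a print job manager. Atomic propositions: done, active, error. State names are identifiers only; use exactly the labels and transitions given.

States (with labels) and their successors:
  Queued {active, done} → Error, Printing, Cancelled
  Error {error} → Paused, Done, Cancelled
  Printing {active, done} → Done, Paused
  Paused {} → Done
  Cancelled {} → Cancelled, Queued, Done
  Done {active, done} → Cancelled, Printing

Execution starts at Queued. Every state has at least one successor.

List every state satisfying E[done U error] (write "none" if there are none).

States satisfying done: {Queued, Printing, Done}.
States satisfying error: {Error}.
States satisfying E[done U error]: {Queued, Error}.

{Queued, Error}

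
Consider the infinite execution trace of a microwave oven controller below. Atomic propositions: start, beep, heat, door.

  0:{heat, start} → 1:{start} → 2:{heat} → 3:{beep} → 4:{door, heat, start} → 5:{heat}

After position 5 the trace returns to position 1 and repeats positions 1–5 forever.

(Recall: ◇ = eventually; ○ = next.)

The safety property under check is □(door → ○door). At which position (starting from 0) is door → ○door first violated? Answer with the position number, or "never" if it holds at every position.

Check door → ○door at each position in order: 0 ✓, 1 ✓, 2 ✓, 3 ✓.
At position 4 the labels are {door, heat, start} and the next position 5 has {heat}, so door → ○door is false there. This is the first violation.

4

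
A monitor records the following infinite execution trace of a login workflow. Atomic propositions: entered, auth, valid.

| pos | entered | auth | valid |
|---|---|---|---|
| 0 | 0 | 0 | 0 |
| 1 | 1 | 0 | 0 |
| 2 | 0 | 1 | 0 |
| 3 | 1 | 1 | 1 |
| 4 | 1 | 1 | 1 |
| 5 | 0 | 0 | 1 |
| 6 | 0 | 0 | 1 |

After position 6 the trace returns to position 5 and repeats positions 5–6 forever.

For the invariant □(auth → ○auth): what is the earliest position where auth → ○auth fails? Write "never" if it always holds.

Check auth → ○auth at each position in order: 0 ✓, 1 ✓, 2 ✓, 3 ✓.
At position 4 the labels are {auth, entered, valid} and the next position 5 has {valid}, so auth → ○auth is false there. This is the first violation.

4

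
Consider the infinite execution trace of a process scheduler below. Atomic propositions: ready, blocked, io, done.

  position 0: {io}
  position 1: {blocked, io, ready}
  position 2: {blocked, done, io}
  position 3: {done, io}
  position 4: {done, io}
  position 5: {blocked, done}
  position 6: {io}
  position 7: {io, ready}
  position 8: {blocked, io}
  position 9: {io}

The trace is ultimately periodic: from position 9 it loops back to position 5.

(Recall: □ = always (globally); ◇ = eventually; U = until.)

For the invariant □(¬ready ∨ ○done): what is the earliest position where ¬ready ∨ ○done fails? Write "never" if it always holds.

7

Check ¬ready ∨ ○done at each position in order: 0 ✓, 1 ✓, 2 ✓, 3 ✓, 4 ✓, 5 ✓, 6 ✓.
At position 7 the labels are {io, ready} and the next position 8 has {blocked, io}, so ¬ready ∨ ○done is false there. This is the first violation.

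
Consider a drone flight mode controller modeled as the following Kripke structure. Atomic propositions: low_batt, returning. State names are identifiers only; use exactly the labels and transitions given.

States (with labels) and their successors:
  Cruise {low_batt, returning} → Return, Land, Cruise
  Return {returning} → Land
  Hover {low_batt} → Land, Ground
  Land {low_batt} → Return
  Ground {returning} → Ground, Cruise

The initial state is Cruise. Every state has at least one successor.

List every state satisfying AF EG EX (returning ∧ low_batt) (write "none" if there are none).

States satisfying EG EX (returning ∧ low_batt): {Cruise, Ground}.
States satisfying AF EG EX (returning ∧ low_batt): {Cruise, Ground}.

{Cruise, Ground}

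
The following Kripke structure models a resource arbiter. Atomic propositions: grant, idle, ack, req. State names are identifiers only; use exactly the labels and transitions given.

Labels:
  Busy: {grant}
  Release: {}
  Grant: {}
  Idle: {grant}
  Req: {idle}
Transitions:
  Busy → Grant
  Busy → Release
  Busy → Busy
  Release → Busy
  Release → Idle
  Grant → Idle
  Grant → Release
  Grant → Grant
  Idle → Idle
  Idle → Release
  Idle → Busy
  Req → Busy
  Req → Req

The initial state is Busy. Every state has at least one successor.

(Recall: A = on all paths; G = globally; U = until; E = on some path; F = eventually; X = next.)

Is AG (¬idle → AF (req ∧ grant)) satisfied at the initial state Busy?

Does not hold

States satisfying ¬idle → AF (req ∧ grant): {Req}.
States satisfying AG (¬idle → AF (req ∧ grant)): ∅.
Busy is reachable from Busy and violates ¬idle → AF (req ∧ grant), so AG fails at Busy.
Busy ∉ Sat(AG (¬idle → AF (req ∧ grant))).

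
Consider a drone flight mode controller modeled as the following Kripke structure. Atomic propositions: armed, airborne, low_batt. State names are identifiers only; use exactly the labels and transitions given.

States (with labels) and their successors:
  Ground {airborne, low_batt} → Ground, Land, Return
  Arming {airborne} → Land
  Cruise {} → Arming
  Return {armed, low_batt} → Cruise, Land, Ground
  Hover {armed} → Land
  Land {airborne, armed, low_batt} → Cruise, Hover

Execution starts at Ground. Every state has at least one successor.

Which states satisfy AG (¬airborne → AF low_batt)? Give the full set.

{Ground, Arming, Cruise, Return, Hover, Land}

States satisfying ¬airborne → AF low_batt: {Ground, Arming, Cruise, Return, Hover, Land}.
States satisfying AG (¬airborne → AF low_batt): {Ground, Arming, Cruise, Return, Hover, Land}.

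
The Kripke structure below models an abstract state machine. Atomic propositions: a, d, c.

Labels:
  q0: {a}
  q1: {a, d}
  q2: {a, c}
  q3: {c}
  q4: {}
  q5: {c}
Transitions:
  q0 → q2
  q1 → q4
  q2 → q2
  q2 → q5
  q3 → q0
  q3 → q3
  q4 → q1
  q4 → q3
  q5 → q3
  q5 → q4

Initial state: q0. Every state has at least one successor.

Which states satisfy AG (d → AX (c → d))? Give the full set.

States satisfying d → AX (c → d): {q0, q1, q2, q3, q4, q5}.
States satisfying AG (d → AX (c → d)): {q0, q1, q2, q3, q4, q5}.

{q0, q1, q2, q3, q4, q5}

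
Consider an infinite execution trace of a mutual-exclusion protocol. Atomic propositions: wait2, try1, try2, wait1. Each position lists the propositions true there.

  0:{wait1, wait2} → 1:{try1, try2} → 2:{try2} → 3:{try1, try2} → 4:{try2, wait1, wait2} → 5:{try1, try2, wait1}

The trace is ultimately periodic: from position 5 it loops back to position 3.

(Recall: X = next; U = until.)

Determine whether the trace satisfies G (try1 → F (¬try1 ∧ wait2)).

try1 → F (¬try1 ∧ wait2) holds at every position 0..5, and those are all positions ever visited, so G (try1 → F (¬try1 ∧ wait2)) holds.
Positions where try1 holds: 1, 3, 5.
Check F (¬try1 ∧ wait2) at each: 1→ok, 3→ok, 5→ok.

Yes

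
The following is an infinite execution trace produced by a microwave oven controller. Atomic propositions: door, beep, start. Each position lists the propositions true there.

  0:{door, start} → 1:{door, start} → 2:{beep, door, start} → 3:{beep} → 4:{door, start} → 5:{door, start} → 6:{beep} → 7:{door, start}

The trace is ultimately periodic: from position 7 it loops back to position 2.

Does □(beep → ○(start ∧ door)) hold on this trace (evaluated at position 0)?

beep → ○(start ∧ door) must hold at every position from 0 onward. It fails at position 2, so □(beep → ○(start ∧ door)) is false.
Positions where beep holds: 2, 3, 6.
Check ○(start ∧ door) at each: 2→fails, 3→ok, 6→ok.

Violated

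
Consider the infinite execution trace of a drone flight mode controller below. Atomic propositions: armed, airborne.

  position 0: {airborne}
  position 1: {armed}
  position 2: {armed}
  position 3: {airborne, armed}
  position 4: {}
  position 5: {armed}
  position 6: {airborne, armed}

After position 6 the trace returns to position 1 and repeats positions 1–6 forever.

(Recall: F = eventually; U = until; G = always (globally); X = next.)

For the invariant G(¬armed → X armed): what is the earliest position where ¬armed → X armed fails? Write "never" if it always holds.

never

¬armed → X armed holds at every position 0..6, and those are all the positions the trace ever visits, so the invariant G(¬armed → X armed) is never violated.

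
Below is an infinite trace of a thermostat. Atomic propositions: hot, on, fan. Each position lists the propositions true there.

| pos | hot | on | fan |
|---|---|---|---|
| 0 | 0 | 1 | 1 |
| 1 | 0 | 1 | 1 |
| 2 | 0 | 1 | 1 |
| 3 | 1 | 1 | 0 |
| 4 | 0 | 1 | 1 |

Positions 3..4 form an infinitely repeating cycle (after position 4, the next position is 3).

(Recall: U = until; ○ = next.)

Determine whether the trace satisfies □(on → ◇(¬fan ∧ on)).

Satisfied

on → ◇(¬fan ∧ on) holds at every position 0..4, and those are all positions ever visited, so □(on → ◇(¬fan ∧ on)) holds.
Positions where on holds: 0, 1, 2, 3, 4.
Check ◇(¬fan ∧ on) at each: 0→ok, 1→ok, 2→ok, 3→ok, 4→ok.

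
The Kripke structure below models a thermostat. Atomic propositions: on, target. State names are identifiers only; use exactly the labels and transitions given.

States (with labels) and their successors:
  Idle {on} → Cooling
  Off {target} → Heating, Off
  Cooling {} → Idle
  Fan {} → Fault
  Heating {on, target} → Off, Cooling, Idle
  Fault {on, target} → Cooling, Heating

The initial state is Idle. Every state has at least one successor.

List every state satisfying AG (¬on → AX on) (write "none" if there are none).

{Idle, Cooling}

States satisfying ¬on → AX on: {Idle, Cooling, Fan, Heating, Fault}.
States satisfying AG (¬on → AX on): {Idle, Cooling}.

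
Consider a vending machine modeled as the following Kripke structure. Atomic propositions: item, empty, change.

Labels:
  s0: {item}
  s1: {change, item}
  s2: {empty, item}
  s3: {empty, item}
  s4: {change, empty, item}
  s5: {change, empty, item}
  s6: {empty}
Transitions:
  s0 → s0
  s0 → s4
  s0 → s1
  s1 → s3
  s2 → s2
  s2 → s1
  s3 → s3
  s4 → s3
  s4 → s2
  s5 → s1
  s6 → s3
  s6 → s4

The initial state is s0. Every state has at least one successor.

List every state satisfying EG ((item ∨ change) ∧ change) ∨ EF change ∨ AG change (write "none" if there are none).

{s0, s1, s2, s4, s5, s6}

States satisfying (item ∨ change) ∧ change: {s1, s4, s5}.
States satisfying EG ((item ∨ change) ∧ change): ∅.
States satisfying change: {s1, s4, s5}.
States satisfying EF change: {s0, s1, s2, s4, s5, s6}.
States satisfying AG change: ∅.
States satisfying EF change ∨ AG change: {s0, s1, s2, s4, s5, s6}.
States satisfying EG ((item ∨ change) ∧ change) ∨ EF change ∨ AG change: {s0, s1, s2, s4, s5, s6}.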